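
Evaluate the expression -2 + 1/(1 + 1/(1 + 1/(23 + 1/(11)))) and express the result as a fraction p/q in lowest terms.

-773/519

Collapse the nested fraction from the inside out:
Start with 11.
23 + 1/(11/1) = 23 + 1/11 = 254/11
1 + 1/(254/11) = 1 + 11/254 = 265/254
1 + 1/(265/254) = 1 + 254/265 = 519/265
-2 + 1/(519/265) = -2 + 265/519 = -773/519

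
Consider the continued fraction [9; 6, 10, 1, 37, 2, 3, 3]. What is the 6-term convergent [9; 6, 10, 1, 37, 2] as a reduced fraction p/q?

Collapse the nested fraction from the inside out:
Start with 2.
37 + 1/(2/1) = 37 + 1/2 = 75/2
1 + 1/(75/2) = 1 + 2/75 = 77/75
10 + 1/(77/75) = 10 + 75/77 = 845/77
6 + 1/(845/77) = 6 + 77/845 = 5147/845
9 + 1/(5147/845) = 9 + 845/5147 = 47168/5147

47168/5147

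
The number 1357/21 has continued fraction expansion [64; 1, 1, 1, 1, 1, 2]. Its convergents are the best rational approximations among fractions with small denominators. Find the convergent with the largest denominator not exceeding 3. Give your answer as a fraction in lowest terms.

194/3

List convergents until the denominator exceeds the bound:
a_0 = 64: 64/1  (≤ bound)
a_1 = 1: 65/1  (≤ bound)
a_2 = 1: 129/2  (≤ bound)
a_3 = 1: 194/3  (≤ bound)
a_4 = 1: 323/5  (> 3, stop)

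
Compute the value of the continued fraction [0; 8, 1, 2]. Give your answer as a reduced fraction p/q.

3/26

Start with 2.
1 + 1/(2/1) = 1 + 1/2 = 3/2
8 + 1/(3/2) = 8 + 2/3 = 26/3
0 + 1/(26/3) = 0 + 3/26 = 3/26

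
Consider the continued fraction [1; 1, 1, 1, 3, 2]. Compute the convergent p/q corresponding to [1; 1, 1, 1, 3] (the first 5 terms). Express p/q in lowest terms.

Start with 3.
1 + 1/(3/1) = 1 + 1/3 = 4/3
1 + 1/(4/3) = 1 + 3/4 = 7/4
1 + 1/(7/4) = 1 + 4/7 = 11/7
1 + 1/(11/7) = 1 + 7/11 = 18/11

18/11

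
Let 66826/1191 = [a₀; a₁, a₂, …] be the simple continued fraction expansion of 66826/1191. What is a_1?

9

Run the Euclidean algorithm, recording each quotient:
⌊66826/1191⌋ = 56, remainder 130
⌊1191/130⌋ = 9, remainder 21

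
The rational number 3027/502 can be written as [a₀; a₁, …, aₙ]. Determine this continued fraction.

[6; 33, 2, 7]

Apply division with remainder until the remainder is 0:
3027 ÷ 502 → quotient 6, remainder 15
502 ÷ 15 → quotient 33, remainder 7
15 ÷ 7 → quotient 2, remainder 1
7 ÷ 1 → quotient 7, remainder 0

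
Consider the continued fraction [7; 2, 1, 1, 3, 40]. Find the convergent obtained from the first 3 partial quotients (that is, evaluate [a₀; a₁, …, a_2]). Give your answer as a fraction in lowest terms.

22/3

Start with 1.
2 + 1/(1/1) = 2 + 1/1 = 3/1
7 + 1/(3/1) = 7 + 1/3 = 22/3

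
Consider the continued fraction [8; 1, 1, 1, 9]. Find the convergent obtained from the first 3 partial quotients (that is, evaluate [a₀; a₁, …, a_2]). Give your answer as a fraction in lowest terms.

a_0 = 8: 8/1
a_1 = 1: 9/1
a_2 = 1: 17/2

17/2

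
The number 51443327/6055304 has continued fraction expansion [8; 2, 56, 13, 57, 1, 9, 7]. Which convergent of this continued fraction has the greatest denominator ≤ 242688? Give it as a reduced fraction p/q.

725786/85431

a_0 = 8: 8/1  (≤ bound)
a_1 = 2: 17/2  (≤ bound)
a_2 = 56: 960/113  (≤ bound)
a_3 = 13: 12497/1471  (≤ bound)
a_4 = 57: 713289/83960  (≤ bound)
a_5 = 1: 725786/85431  (≤ bound)
a_6 = 9: 7245363/852839  (> 242688, stop)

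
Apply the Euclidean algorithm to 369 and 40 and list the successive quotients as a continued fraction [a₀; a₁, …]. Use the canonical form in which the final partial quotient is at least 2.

[9; 4, 2, 4]

Apply division with remainder until the remainder is 0:
369 = 9·40 + 9, so a_0 = 9
40 = 4·9 + 4, so a_1 = 4
9 = 2·4 + 1, so a_2 = 2
4 = 4·1 + 0, so a_3 = 4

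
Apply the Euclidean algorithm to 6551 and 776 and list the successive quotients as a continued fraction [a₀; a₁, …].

[8; 2, 3, 1, 4, 3, 2, 2]

Run the Euclidean algorithm, recording each quotient:
6551 ÷ 776 → quotient 8, remainder 343
776 ÷ 343 → quotient 2, remainder 90
343 ÷ 90 → quotient 3, remainder 73
90 ÷ 73 → quotient 1, remainder 17
73 ÷ 17 → quotient 4, remainder 5
17 ÷ 5 → quotient 3, remainder 2
5 ÷ 2 → quotient 2, remainder 1
2 ÷ 1 → quotient 2, remainder 0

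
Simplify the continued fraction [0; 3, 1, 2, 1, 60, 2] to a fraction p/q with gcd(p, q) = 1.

490/1837

Compute successive convergents:
a_0 = 0: 0/1
a_1 = 3: 1/3
a_2 = 1: 1/4
a_3 = 2: 3/11
a_4 = 1: 4/15
a_5 = 60: 243/911
a_6 = 2: 490/1837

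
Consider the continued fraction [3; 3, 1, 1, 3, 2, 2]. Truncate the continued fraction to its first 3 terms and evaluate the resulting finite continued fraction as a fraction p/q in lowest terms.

Start with 1.
3 + 1/(1/1) = 3 + 1/1 = 4/1
3 + 1/(4/1) = 3 + 1/4 = 13/4

13/4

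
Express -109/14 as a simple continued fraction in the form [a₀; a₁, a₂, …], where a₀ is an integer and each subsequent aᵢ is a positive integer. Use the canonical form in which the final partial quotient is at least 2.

[-8; 4, 1, 2]

Apply division with remainder until the remainder is 0:
-109 = -8·14 + 3, so a_0 = -8
14 = 4·3 + 2, so a_1 = 4
3 = 1·2 + 1, so a_2 = 1
2 = 2·1 + 0, so a_3 = 2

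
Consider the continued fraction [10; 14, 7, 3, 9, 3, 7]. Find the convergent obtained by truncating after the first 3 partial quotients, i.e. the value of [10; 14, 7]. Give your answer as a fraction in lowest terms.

Start with 7.
14 + 1/(7/1) = 14 + 1/7 = 99/7
10 + 1/(99/7) = 10 + 7/99 = 997/99

997/99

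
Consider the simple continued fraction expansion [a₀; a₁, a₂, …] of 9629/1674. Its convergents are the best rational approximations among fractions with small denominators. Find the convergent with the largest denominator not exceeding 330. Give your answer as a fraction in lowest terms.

List convergents until the denominator exceeds the bound:
a_0 = 5: 5/1  (≤ bound)
a_1 = 1: 6/1  (≤ bound)
a_2 = 3: 23/4  (≤ bound)
a_3 = 29: 673/117  (≤ bound)
a_4 = 1: 696/121  (≤ bound)
a_5 = 1: 1369/238  (≤ bound)
a_6 = 1: 2065/359  (> 330, stop)

1369/238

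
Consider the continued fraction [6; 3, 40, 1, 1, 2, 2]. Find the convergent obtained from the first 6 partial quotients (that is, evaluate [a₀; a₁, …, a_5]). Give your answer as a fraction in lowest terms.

a_0 = 6: 6/1
a_1 = 3: 19/3
a_2 = 40: 766/121
a_3 = 1: 785/124
a_4 = 1: 1551/245
a_5 = 2: 3887/614

3887/614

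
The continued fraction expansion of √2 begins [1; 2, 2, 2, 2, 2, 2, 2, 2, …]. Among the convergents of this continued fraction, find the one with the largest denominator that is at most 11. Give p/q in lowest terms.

a_0 = 1: 1/1  (≤ bound)
a_1 = 2: 3/2  (≤ bound)
a_2 = 2: 7/5  (≤ bound)
a_3 = 2: 17/12  (> 11, stop)

7/5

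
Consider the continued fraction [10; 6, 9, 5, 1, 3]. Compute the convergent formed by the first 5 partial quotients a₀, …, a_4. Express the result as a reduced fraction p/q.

a_0 = 10: 10/1
a_1 = 6: 61/6
a_2 = 9: 559/55
a_3 = 5: 2856/281
a_4 = 1: 3415/336

3415/336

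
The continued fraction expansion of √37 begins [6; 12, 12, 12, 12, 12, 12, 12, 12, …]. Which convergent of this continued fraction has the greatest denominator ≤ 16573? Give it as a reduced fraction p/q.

10657/1752

a_0 = 6: 6/1  (≤ bound)
a_1 = 12: 73/12  (≤ bound)
a_2 = 12: 882/145  (≤ bound)
a_3 = 12: 10657/1752  (≤ bound)
a_4 = 12: 128766/21169  (> 16573, stop)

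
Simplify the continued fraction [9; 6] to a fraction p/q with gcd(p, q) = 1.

55/6

Build up convergents one term at a time:
a_0 = 9: 9/1
a_1 = 6: 55/6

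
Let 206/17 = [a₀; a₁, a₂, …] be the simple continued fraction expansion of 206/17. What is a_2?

2

Apply division with remainder until the remainder is 0:
⌊206/17⌋ = 12, remainder 2
⌊17/2⌋ = 8, remainder 1
⌊2/1⌋ = 2, remainder 0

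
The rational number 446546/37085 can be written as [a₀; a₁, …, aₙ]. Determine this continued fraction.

[12; 24, 3, 3, 4, 2, 7, 2]

Run the Euclidean algorithm, recording each quotient:
446546 ÷ 37085 → quotient 12, remainder 1526
37085 ÷ 1526 → quotient 24, remainder 461
1526 ÷ 461 → quotient 3, remainder 143
461 ÷ 143 → quotient 3, remainder 32
143 ÷ 32 → quotient 4, remainder 15
32 ÷ 15 → quotient 2, remainder 2
15 ÷ 2 → quotient 7, remainder 1
2 ÷ 1 → quotient 2, remainder 0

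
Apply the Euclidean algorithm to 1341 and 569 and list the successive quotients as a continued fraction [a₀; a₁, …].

[2; 2, 1, 4, 13, 3]

Apply division with remainder until the remainder is 0:
1341 = 2·569 + 203, so a_0 = 2
569 = 2·203 + 163, so a_1 = 2
203 = 1·163 + 40, so a_2 = 1
163 = 4·40 + 3, so a_3 = 4
40 = 13·3 + 1, so a_4 = 13
3 = 3·1 + 0, so a_5 = 3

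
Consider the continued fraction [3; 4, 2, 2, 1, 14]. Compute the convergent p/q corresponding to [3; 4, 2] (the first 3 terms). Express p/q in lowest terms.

29/9

a_0 = 3: 3/1
a_1 = 4: 13/4
a_2 = 2: 29/9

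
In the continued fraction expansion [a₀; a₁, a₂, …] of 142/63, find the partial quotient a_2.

1

Run the Euclidean algorithm, recording each quotient:
⌊142/63⌋ = 2, remainder 16
⌊63/16⌋ = 3, remainder 15
⌊16/15⌋ = 1, remainder 1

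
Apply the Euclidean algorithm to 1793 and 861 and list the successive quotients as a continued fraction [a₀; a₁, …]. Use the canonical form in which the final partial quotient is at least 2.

[2; 12, 7, 1, 8]

Run the Euclidean algorithm, recording each quotient:
1793 = 2·861 + 71, so a_0 = 2
861 = 12·71 + 9, so a_1 = 12
71 = 7·9 + 8, so a_2 = 7
9 = 1·8 + 1, so a_3 = 1
8 = 8·1 + 0, so a_4 = 8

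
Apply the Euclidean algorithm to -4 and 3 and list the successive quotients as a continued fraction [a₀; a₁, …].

[-2; 1, 2]

-4 = -2·3 + 2, so a_0 = -2
3 = 1·2 + 1, so a_1 = 1
2 = 2·1 + 0, so a_2 = 2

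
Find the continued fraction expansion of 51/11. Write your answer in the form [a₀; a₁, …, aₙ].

⌊51/11⌋ = 4, remainder 7
⌊11/7⌋ = 1, remainder 4
⌊7/4⌋ = 1, remainder 3
⌊4/3⌋ = 1, remainder 1
⌊3/1⌋ = 3, remainder 0

[4; 1, 1, 1, 3]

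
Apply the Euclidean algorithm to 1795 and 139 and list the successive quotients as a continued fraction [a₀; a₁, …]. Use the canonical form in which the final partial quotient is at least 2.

1795 ÷ 139 → quotient 12, remainder 127
139 ÷ 127 → quotient 1, remainder 12
127 ÷ 12 → quotient 10, remainder 7
12 ÷ 7 → quotient 1, remainder 5
7 ÷ 5 → quotient 1, remainder 2
5 ÷ 2 → quotient 2, remainder 1
2 ÷ 1 → quotient 2, remainder 0

[12; 1, 10, 1, 1, 2, 2]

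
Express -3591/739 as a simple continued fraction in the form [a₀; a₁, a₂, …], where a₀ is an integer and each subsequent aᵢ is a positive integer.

-3591 ÷ 739 → quotient -5, remainder 104
739 ÷ 104 → quotient 7, remainder 11
104 ÷ 11 → quotient 9, remainder 5
11 ÷ 5 → quotient 2, remainder 1
5 ÷ 1 → quotient 5, remainder 0

[-5; 7, 9, 2, 5]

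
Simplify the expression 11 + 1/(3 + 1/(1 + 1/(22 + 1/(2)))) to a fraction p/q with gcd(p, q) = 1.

2093/186

Use the convergent recurrence hₖ = aₖ·hₖ₋₁ + hₖ₋₂ (and likewise for the denominators kₖ):
a_0 = 11: 11/1
a_1 = 3: 34/3
a_2 = 1: 45/4
a_3 = 22: 1024/91
a_4 = 2: 2093/186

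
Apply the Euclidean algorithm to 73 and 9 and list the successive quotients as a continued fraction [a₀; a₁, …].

[8; 9]

Repeatedly divide and take the remainder:
73 = 8·9 + 1, so a_0 = 8
9 = 9·1 + 0, so a_1 = 9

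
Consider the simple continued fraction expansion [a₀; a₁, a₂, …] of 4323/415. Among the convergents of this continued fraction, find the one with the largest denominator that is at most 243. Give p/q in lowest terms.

125/12

a_0 = 10: 10/1  (≤ bound)
a_1 = 2: 21/2  (≤ bound)
a_2 = 2: 52/5  (≤ bound)
a_3 = 1: 73/7  (≤ bound)
a_4 = 1: 125/12  (≤ bound)
a_5 = 34: 4323/415  (> 243, stop)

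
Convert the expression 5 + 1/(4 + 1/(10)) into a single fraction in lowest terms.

Build up convergents one term at a time:
a_0 = 5: 5/1
a_1 = 4: 21/4
a_2 = 10: 215/41

215/41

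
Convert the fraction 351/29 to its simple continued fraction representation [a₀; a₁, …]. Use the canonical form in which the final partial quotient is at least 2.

[12; 9, 1, 2]

Repeatedly divide and take the remainder:
351 ÷ 29 → quotient 12, remainder 3
29 ÷ 3 → quotient 9, remainder 2
3 ÷ 2 → quotient 1, remainder 1
2 ÷ 1 → quotient 2, remainder 0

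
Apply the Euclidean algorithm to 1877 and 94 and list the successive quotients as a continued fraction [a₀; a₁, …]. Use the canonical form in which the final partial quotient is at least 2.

1877 = 19·94 + 91, so a_0 = 19
94 = 1·91 + 3, so a_1 = 1
91 = 30·3 + 1, so a_2 = 30
3 = 3·1 + 0, so a_3 = 3

[19; 1, 30, 3]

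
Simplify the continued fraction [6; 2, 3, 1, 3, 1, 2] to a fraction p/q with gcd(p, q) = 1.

Start with 2.
1 + 1/(2/1) = 1 + 1/2 = 3/2
3 + 1/(3/2) = 3 + 2/3 = 11/3
1 + 1/(11/3) = 1 + 3/11 = 14/11
3 + 1/(14/11) = 3 + 11/14 = 53/14
2 + 1/(53/14) = 2 + 14/53 = 120/53
6 + 1/(120/53) = 6 + 53/120 = 773/120

773/120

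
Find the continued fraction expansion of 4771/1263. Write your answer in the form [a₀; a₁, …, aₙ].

[3; 1, 3, 2, 46, 3]

4771 = 3·1263 + 982, so a_0 = 3
1263 = 1·982 + 281, so a_1 = 1
982 = 3·281 + 139, so a_2 = 3
281 = 2·139 + 3, so a_3 = 2
139 = 46·3 + 1, so a_4 = 46
3 = 3·1 + 0, so a_5 = 3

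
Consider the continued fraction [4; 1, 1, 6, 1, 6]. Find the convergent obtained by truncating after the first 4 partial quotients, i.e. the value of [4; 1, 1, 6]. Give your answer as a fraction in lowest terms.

Collapse the nested fraction from the inside out:
Start with 6.
1 + 1/(6/1) = 1 + 1/6 = 7/6
1 + 1/(7/6) = 1 + 6/7 = 13/7
4 + 1/(13/7) = 4 + 7/13 = 59/13

59/13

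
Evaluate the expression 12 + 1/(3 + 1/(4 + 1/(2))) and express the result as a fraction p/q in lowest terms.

357/29

Start with 2.
4 + 1/(2/1) = 4 + 1/2 = 9/2
3 + 1/(9/2) = 3 + 2/9 = 29/9
12 + 1/(29/9) = 12 + 9/29 = 357/29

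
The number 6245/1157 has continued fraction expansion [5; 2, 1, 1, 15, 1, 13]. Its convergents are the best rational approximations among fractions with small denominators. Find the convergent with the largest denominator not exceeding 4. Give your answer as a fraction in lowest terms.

16/3

List convergents until the denominator exceeds the bound:
a_0 = 5: 5/1  (≤ bound)
a_1 = 2: 11/2  (≤ bound)
a_2 = 1: 16/3  (≤ bound)
a_3 = 1: 27/5  (> 4, stop)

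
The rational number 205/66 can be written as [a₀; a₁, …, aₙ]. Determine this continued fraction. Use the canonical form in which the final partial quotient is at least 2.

[3; 9, 2, 3]

Apply division with remainder until the remainder is 0:
205 ÷ 66 → quotient 3, remainder 7
66 ÷ 7 → quotient 9, remainder 3
7 ÷ 3 → quotient 2, remainder 1
3 ÷ 1 → quotient 3, remainder 0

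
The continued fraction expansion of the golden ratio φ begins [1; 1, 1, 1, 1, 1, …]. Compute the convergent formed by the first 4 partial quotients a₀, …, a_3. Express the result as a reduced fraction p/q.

5/3

a_0 = 1: 1/1
a_1 = 1: 2/1
a_2 = 1: 3/2
a_3 = 1: 5/3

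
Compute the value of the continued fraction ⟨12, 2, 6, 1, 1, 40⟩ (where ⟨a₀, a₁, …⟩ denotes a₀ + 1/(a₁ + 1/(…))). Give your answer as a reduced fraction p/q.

14147/1135

Use the convergent recurrence hₖ = aₖ·hₖ₋₁ + hₖ₋₂ (and likewise for the denominators kₖ):
a_0 = 12: 12/1
a_1 = 2: 25/2
a_2 = 6: 162/13
a_3 = 1: 187/15
a_4 = 1: 349/28
a_5 = 40: 14147/1135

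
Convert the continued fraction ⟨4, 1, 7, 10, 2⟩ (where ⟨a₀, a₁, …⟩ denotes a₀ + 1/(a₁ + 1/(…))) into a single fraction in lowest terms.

829/170

Start with 2.
10 + 1/(2/1) = 10 + 1/2 = 21/2
7 + 1/(21/2) = 7 + 2/21 = 149/21
1 + 1/(149/21) = 1 + 21/149 = 170/149
4 + 1/(170/149) = 4 + 149/170 = 829/170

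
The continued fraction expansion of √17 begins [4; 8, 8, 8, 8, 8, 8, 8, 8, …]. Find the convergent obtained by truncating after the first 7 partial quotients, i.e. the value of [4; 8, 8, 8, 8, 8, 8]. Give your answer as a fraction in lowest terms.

1166876/283009

a_0 = 4: 4/1
a_1 = 8: 33/8
a_2 = 8: 268/65
a_3 = 8: 2177/528
a_4 = 8: 17684/4289
a_5 = 8: 143649/34840
a_6 = 8: 1166876/283009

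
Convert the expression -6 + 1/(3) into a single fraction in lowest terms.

-17/3

Start with 3.
-6 + 1/(3/1) = -6 + 1/3 = -17/3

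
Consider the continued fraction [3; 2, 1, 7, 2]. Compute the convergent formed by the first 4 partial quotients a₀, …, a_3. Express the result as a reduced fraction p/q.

a_0 = 3: 3/1
a_1 = 2: 7/2
a_2 = 1: 10/3
a_3 = 7: 77/23

77/23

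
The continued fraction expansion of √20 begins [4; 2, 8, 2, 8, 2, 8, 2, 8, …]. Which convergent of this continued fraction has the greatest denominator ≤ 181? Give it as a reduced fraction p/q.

161/36

List convergents until the denominator exceeds the bound:
a_0 = 4: 4/1  (≤ bound)
a_1 = 2: 9/2  (≤ bound)
a_2 = 8: 76/17  (≤ bound)
a_3 = 2: 161/36  (≤ bound)
a_4 = 8: 1364/305  (> 181, stop)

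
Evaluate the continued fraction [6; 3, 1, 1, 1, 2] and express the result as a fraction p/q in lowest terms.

182/29

a_0 = 6: 6/1
a_1 = 3: 19/3
a_2 = 1: 25/4
a_3 = 1: 44/7
a_4 = 1: 69/11
a_5 = 2: 182/29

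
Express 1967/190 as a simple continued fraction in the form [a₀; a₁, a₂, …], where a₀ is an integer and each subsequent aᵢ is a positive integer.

[10; 2, 1, 5, 11]

⌊1967/190⌋ = 10, remainder 67
⌊190/67⌋ = 2, remainder 56
⌊67/56⌋ = 1, remainder 11
⌊56/11⌋ = 5, remainder 1
⌊11/1⌋ = 11, remainder 0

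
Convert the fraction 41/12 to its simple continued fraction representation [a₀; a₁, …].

41 ÷ 12 → quotient 3, remainder 5
12 ÷ 5 → quotient 2, remainder 2
5 ÷ 2 → quotient 2, remainder 1
2 ÷ 1 → quotient 2, remainder 0

[3; 2, 2, 2]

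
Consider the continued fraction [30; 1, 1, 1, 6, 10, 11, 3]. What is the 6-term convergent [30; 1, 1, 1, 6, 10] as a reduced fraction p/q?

a_0 = 30: 30/1
a_1 = 1: 31/1
a_2 = 1: 61/2
a_3 = 1: 92/3
a_4 = 6: 613/20
a_5 = 10: 6222/203

6222/203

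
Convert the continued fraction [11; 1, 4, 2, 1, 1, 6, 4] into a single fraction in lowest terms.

Start with 4.
6 + 1/(4/1) = 6 + 1/4 = 25/4
1 + 1/(25/4) = 1 + 4/25 = 29/25
1 + 1/(29/25) = 1 + 25/29 = 54/29
2 + 1/(54/29) = 2 + 29/54 = 137/54
4 + 1/(137/54) = 4 + 54/137 = 602/137
1 + 1/(602/137) = 1 + 137/602 = 739/602
11 + 1/(739/602) = 11 + 602/739 = 8731/739

8731/739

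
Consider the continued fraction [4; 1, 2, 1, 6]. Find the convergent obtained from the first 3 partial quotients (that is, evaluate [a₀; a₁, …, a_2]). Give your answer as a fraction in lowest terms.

a_0 = 4: 4/1
a_1 = 1: 5/1
a_2 = 2: 14/3

14/3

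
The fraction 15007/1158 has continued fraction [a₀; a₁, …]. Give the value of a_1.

1

15007 = 12·1158 + 1111, so a_0 = 12
1158 = 1·1111 + 47, so a_1 = 1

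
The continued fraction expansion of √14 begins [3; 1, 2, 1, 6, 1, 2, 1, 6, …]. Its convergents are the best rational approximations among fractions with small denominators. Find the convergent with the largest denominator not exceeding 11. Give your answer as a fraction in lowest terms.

15/4

a_0 = 3: 3/1  (≤ bound)
a_1 = 1: 4/1  (≤ bound)
a_2 = 2: 11/3  (≤ bound)
a_3 = 1: 15/4  (≤ bound)
a_4 = 6: 101/27  (> 11, stop)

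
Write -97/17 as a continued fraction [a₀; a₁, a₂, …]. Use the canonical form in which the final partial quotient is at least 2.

Run the Euclidean algorithm, recording each quotient:
⌊-97/17⌋ = -6, remainder 5
⌊17/5⌋ = 3, remainder 2
⌊5/2⌋ = 2, remainder 1
⌊2/1⌋ = 2, remainder 0

[-6; 3, 2, 2]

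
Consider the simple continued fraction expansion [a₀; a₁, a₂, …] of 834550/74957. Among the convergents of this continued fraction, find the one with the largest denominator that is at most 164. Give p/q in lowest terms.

a_0 = 11: 11/1  (≤ bound)
a_1 = 7: 78/7  (≤ bound)
a_2 = 2: 167/15  (≤ bound)
a_3 = 11: 1915/172  (> 164, stop)

167/15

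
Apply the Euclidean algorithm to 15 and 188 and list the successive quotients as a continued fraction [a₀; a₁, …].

[0; 12, 1, 1, 7]

Repeatedly divide and take the remainder:
15 = 0·188 + 15, so a_0 = 0
188 = 12·15 + 8, so a_1 = 12
15 = 1·8 + 7, so a_2 = 1
8 = 1·7 + 1, so a_3 = 1
7 = 7·1 + 0, so a_4 = 7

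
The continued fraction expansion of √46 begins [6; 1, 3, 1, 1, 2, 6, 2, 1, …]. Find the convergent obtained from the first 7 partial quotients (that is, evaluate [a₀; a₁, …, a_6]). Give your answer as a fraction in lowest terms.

997/147

a_0 = 6: 6/1
a_1 = 1: 7/1
a_2 = 3: 27/4
a_3 = 1: 34/5
a_4 = 1: 61/9
a_5 = 2: 156/23
a_6 = 6: 997/147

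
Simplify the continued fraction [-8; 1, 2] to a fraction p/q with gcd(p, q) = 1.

-22/3

Work from the innermost term outward:
Start with 2.
1 + 1/(2/1) = 1 + 1/2 = 3/2
-8 + 1/(3/2) = -8 + 2/3 = -22/3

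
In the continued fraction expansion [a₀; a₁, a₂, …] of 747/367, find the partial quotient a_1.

28

Apply division with remainder until the remainder is 0:
747 ÷ 367 → quotient 2, remainder 13
367 ÷ 13 → quotient 28, remainder 3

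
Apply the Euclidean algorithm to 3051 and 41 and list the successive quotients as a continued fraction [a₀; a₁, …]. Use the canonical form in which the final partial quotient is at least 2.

[74; 2, 2, 2, 3]

⌊3051/41⌋ = 74, remainder 17
⌊41/17⌋ = 2, remainder 7
⌊17/7⌋ = 2, remainder 3
⌊7/3⌋ = 2, remainder 1
⌊3/1⌋ = 3, remainder 0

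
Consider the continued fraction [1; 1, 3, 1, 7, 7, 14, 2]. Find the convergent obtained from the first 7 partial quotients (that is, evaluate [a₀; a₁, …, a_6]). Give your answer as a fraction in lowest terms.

7056/3931

Compute successive convergents:
a_0 = 1: 1/1
a_1 = 1: 2/1
a_2 = 3: 7/4
a_3 = 1: 9/5
a_4 = 7: 70/39
a_5 = 7: 499/278
a_6 = 14: 7056/3931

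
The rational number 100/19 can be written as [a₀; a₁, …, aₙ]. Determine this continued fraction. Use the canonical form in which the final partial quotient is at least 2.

⌊100/19⌋ = 5, remainder 5
⌊19/5⌋ = 3, remainder 4
⌊5/4⌋ = 1, remainder 1
⌊4/1⌋ = 4, remainder 0

[5; 3, 1, 4]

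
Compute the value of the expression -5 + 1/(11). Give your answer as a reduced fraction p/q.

Work from the innermost term outward:
Start with 11.
-5 + 1/(11/1) = -5 + 1/11 = -54/11

-54/11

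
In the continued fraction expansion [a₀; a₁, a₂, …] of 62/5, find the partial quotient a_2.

2

Repeatedly divide and take the remainder:
62 = 12·5 + 2, so a_0 = 12
5 = 2·2 + 1, so a_1 = 2
2 = 2·1 + 0, so a_2 = 2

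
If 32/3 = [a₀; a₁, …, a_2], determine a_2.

2

32 = 10·3 + 2, so a_0 = 10
3 = 1·2 + 1, so a_1 = 1
2 = 2·1 + 0, so a_2 = 2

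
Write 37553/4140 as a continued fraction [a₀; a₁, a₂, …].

Apply division with remainder until the remainder is 0:
⌊37553/4140⌋ = 9, remainder 293
⌊4140/293⌋ = 14, remainder 38
⌊293/38⌋ = 7, remainder 27
⌊38/27⌋ = 1, remainder 11
⌊27/11⌋ = 2, remainder 5
⌊11/5⌋ = 2, remainder 1
⌊5/1⌋ = 5, remainder 0

[9; 14, 7, 1, 2, 2, 5]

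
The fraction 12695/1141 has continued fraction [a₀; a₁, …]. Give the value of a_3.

12

12695 = 11·1141 + 144, so a_0 = 11
1141 = 7·144 + 133, so a_1 = 7
144 = 1·133 + 11, so a_2 = 1
133 = 12·11 + 1, so a_3 = 12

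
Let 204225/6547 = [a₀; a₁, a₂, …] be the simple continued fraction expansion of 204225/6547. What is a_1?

5

204225 ÷ 6547 → quotient 31, remainder 1268
6547 ÷ 1268 → quotient 5, remainder 207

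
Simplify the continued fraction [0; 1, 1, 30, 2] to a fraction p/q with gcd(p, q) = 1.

Use the convergent recurrence hₖ = aₖ·hₖ₋₁ + hₖ₋₂ (and likewise for the denominators kₖ):
a_0 = 0: 0/1
a_1 = 1: 1/1
a_2 = 1: 1/2
a_3 = 30: 31/61
a_4 = 2: 63/124

63/124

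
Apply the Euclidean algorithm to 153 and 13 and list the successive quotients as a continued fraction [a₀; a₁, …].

153 = 11·13 + 10, so a_0 = 11
13 = 1·10 + 3, so a_1 = 1
10 = 3·3 + 1, so a_2 = 3
3 = 3·1 + 0, so a_3 = 3

[11; 1, 3, 3]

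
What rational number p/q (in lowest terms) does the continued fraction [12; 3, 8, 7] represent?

a_0 = 12: 12/1
a_1 = 3: 37/3
a_2 = 8: 308/25
a_3 = 7: 2193/178

2193/178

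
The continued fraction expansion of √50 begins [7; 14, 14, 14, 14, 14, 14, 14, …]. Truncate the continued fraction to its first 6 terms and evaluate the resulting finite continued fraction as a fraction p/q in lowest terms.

3880899/548842

Work from the innermost term outward:
Start with 14.
14 + 1/(14/1) = 14 + 1/14 = 197/14
14 + 1/(197/14) = 14 + 14/197 = 2772/197
14 + 1/(2772/197) = 14 + 197/2772 = 39005/2772
14 + 1/(39005/2772) = 14 + 2772/39005 = 548842/39005
7 + 1/(548842/39005) = 7 + 39005/548842 = 3880899/548842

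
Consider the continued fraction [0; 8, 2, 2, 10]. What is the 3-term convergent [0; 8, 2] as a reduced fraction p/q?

Use the convergent recurrence hₖ = aₖ·hₖ₋₁ + hₖ₋₂ (and likewise for the denominators kₖ):
a_0 = 0: 0/1
a_1 = 8: 1/8
a_2 = 2: 2/17

2/17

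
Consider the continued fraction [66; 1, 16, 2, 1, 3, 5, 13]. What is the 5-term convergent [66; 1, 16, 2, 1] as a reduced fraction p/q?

Work from the innermost term outward:
Start with 1.
2 + 1/(1/1) = 2 + 1/1 = 3/1
16 + 1/(3/1) = 16 + 1/3 = 49/3
1 + 1/(49/3) = 1 + 3/49 = 52/49
66 + 1/(52/49) = 66 + 49/52 = 3481/52

3481/52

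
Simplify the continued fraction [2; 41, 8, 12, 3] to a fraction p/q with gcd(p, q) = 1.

24891/12296

Starting at the tail and folding back:
Start with 3.
12 + 1/(3/1) = 12 + 1/3 = 37/3
8 + 1/(37/3) = 8 + 3/37 = 299/37
41 + 1/(299/37) = 41 + 37/299 = 12296/299
2 + 1/(12296/299) = 2 + 299/12296 = 24891/12296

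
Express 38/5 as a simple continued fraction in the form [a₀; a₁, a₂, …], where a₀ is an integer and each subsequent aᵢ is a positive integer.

[7; 1, 1, 2]

38 = 7·5 + 3, so a_0 = 7
5 = 1·3 + 2, so a_1 = 1
3 = 1·2 + 1, so a_2 = 1
2 = 2·1 + 0, so a_3 = 2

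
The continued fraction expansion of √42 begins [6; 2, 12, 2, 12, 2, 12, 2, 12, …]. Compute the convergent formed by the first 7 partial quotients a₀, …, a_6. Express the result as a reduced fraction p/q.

Use the convergent recurrence hₖ = aₖ·hₖ₋₁ + hₖ₋₂ (and likewise for the denominators kₖ):
a_0 = 6: 6/1
a_1 = 2: 13/2
a_2 = 12: 162/25
a_3 = 2: 337/52
a_4 = 12: 4206/649
a_5 = 2: 8749/1350
a_6 = 12: 109194/16849

109194/16849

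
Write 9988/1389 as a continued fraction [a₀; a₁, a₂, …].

9988 ÷ 1389 → quotient 7, remainder 265
1389 ÷ 265 → quotient 5, remainder 64
265 ÷ 64 → quotient 4, remainder 9
64 ÷ 9 → quotient 7, remainder 1
9 ÷ 1 → quotient 9, remainder 0

[7; 5, 4, 7, 9]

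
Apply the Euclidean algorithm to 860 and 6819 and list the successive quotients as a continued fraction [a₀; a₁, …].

860 ÷ 6819 → quotient 0, remainder 860
6819 ÷ 860 → quotient 7, remainder 799
860 ÷ 799 → quotient 1, remainder 61
799 ÷ 61 → quotient 13, remainder 6
61 ÷ 6 → quotient 10, remainder 1
6 ÷ 1 → quotient 6, remainder 0

[0; 7, 1, 13, 10, 6]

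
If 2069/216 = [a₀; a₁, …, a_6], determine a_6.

11

Apply division with remainder until the remainder is 0:
2069 = 9·216 + 125, so a_0 = 9
216 = 1·125 + 91, so a_1 = 1
125 = 1·91 + 34, so a_2 = 1
91 = 2·34 + 23, so a_3 = 2
34 = 1·23 + 11, so a_4 = 1
23 = 2·11 + 1, so a_5 = 2
11 = 11·1 + 0, so a_6 = 11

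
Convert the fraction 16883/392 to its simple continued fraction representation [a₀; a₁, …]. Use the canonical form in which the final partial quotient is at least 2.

[43; 14, 1, 1, 13]

16883 = 43·392 + 27, so a_0 = 43
392 = 14·27 + 14, so a_1 = 14
27 = 1·14 + 13, so a_2 = 1
14 = 1·13 + 1, so a_3 = 1
13 = 13·1 + 0, so a_4 = 13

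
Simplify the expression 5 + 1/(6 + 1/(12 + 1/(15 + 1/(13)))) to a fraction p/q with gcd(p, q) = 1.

74295/14386

a_0 = 5: 5/1
a_1 = 6: 31/6
a_2 = 12: 377/73
a_3 = 15: 5686/1101
a_4 = 13: 74295/14386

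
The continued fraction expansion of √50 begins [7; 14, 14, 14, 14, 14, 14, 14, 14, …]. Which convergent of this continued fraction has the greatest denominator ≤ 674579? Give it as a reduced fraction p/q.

3880899/548842

List convergents until the denominator exceeds the bound:
a_0 = 7: 7/1  (≤ bound)
a_1 = 14: 99/14  (≤ bound)
a_2 = 14: 1393/197  (≤ bound)
a_3 = 14: 19601/2772  (≤ bound)
a_4 = 14: 275807/39005  (≤ bound)
a_5 = 14: 3880899/548842  (≤ bound)
a_6 = 14: 54608393/7722793  (> 674579, stop)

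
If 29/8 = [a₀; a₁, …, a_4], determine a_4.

29 = 3·8 + 5, so a_0 = 3
8 = 1·5 + 3, so a_1 = 1
5 = 1·3 + 2, so a_2 = 1
3 = 1·2 + 1, so a_3 = 1
2 = 2·1 + 0, so a_4 = 2

2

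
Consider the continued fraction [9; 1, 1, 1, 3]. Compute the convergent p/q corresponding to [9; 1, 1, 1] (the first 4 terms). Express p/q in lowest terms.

29/3

Start with 1.
1 + 1/(1/1) = 1 + 1/1 = 2/1
1 + 1/(2/1) = 1 + 1/2 = 3/2
9 + 1/(3/2) = 9 + 2/3 = 29/3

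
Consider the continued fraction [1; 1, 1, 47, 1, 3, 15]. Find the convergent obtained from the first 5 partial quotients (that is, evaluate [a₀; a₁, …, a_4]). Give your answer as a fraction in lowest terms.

Compute successive convergents:
a_0 = 1: 1/1
a_1 = 1: 2/1
a_2 = 1: 3/2
a_3 = 47: 143/95
a_4 = 1: 146/97

146/97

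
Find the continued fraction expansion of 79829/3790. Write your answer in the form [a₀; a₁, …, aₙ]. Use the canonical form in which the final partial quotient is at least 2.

[21; 15, 1, 6, 34]

79829 = 21·3790 + 239, so a_0 = 21
3790 = 15·239 + 205, so a_1 = 15
239 = 1·205 + 34, so a_2 = 1
205 = 6·34 + 1, so a_3 = 6
34 = 34·1 + 0, so a_4 = 34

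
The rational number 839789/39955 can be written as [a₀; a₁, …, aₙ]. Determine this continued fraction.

[21; 54, 2, 3, 3, 10, 3]

839789 = 21·39955 + 734, so a_0 = 21
39955 = 54·734 + 319, so a_1 = 54
734 = 2·319 + 96, so a_2 = 2
319 = 3·96 + 31, so a_3 = 3
96 = 3·31 + 3, so a_4 = 3
31 = 10·3 + 1, so a_5 = 10
3 = 3·1 + 0, so a_6 = 3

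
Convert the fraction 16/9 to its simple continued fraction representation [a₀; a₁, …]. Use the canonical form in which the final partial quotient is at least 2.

Repeatedly divide and take the remainder:
16 ÷ 9 → quotient 1, remainder 7
9 ÷ 7 → quotient 1, remainder 2
7 ÷ 2 → quotient 3, remainder 1
2 ÷ 1 → quotient 2, remainder 0

[1; 1, 3, 2]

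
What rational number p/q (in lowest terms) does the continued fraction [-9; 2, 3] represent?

Work from the innermost term outward:
Start with 3.
2 + 1/(3/1) = 2 + 1/3 = 7/3
-9 + 1/(7/3) = -9 + 3/7 = -60/7

-60/7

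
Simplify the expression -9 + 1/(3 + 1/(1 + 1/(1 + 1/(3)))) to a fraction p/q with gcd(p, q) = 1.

Start with 3.
1 + 1/(3/1) = 1 + 1/3 = 4/3
1 + 1/(4/3) = 1 + 3/4 = 7/4
3 + 1/(7/4) = 3 + 4/7 = 25/7
-9 + 1/(25/7) = -9 + 7/25 = -218/25

-218/25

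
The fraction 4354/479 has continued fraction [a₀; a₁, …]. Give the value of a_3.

6

⌊4354/479⌋ = 9, remainder 43
⌊479/43⌋ = 11, remainder 6
⌊43/6⌋ = 7, remainder 1
⌊6/1⌋ = 6, remainder 0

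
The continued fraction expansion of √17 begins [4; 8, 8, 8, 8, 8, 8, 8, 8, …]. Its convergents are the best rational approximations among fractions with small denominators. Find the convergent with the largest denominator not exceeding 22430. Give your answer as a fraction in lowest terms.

a_0 = 4: 4/1  (≤ bound)
a_1 = 8: 33/8  (≤ bound)
a_2 = 8: 268/65  (≤ bound)
a_3 = 8: 2177/528  (≤ bound)
a_4 = 8: 17684/4289  (≤ bound)
a_5 = 8: 143649/34840  (> 22430, stop)

17684/4289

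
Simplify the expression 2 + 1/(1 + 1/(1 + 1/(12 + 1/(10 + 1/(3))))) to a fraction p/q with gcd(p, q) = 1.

Build up convergents one term at a time:
a_0 = 2: 2/1
a_1 = 1: 3/1
a_2 = 1: 5/2
a_3 = 12: 63/25
a_4 = 10: 635/252
a_5 = 3: 1968/781

1968/781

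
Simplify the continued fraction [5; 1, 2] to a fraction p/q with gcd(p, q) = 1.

Work from the innermost term outward:
Start with 2.
1 + 1/(2/1) = 1 + 1/2 = 3/2
5 + 1/(3/2) = 5 + 2/3 = 17/3

17/3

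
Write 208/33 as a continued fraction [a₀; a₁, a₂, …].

[6; 3, 3, 3]

⌊208/33⌋ = 6, remainder 10
⌊33/10⌋ = 3, remainder 3
⌊10/3⌋ = 3, remainder 1
⌊3/1⌋ = 3, remainder 0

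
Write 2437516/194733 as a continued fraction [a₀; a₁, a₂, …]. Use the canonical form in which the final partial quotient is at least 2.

2437516 ÷ 194733 → quotient 12, remainder 100720
194733 ÷ 100720 → quotient 1, remainder 94013
100720 ÷ 94013 → quotient 1, remainder 6707
94013 ÷ 6707 → quotient 14, remainder 115
6707 ÷ 115 → quotient 58, remainder 37
115 ÷ 37 → quotient 3, remainder 4
37 ÷ 4 → quotient 9, remainder 1
4 ÷ 1 → quotient 4, remainder 0

[12; 1, 1, 14, 58, 3, 9, 4]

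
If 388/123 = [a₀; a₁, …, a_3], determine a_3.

Run the Euclidean algorithm, recording each quotient:
388 ÷ 123 → quotient 3, remainder 19
123 ÷ 19 → quotient 6, remainder 9
19 ÷ 9 → quotient 2, remainder 1
9 ÷ 1 → quotient 9, remainder 0

9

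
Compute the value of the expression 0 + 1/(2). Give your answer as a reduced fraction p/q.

Start with 2.
0 + 1/(2/1) = 0 + 1/2 = 1/2

1/2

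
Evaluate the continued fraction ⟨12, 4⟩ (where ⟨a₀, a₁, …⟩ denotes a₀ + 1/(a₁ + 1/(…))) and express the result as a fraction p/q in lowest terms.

49/4

Use the convergent recurrence hₖ = aₖ·hₖ₋₁ + hₖ₋₂ (and likewise for the denominators kₖ):
a_0 = 12: 12/1
a_1 = 4: 49/4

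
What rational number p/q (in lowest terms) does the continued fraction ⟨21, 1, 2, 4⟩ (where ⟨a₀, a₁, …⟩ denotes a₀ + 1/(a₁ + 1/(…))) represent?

Start with 4.
2 + 1/(4/1) = 2 + 1/4 = 9/4
1 + 1/(9/4) = 1 + 4/9 = 13/9
21 + 1/(13/9) = 21 + 9/13 = 282/13

282/13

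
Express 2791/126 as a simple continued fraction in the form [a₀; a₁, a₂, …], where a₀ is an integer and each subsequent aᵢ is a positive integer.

[22; 6, 1, 1, 1, 2, 2]

⌊2791/126⌋ = 22, remainder 19
⌊126/19⌋ = 6, remainder 12
⌊19/12⌋ = 1, remainder 7
⌊12/7⌋ = 1, remainder 5
⌊7/5⌋ = 1, remainder 2
⌊5/2⌋ = 2, remainder 1
⌊2/1⌋ = 2, remainder 0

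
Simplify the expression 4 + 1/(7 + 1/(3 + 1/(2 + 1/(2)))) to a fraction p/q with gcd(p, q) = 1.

513/124

Collapse the nested fraction from the inside out:
Start with 2.
2 + 1/(2/1) = 2 + 1/2 = 5/2
3 + 1/(5/2) = 3 + 2/5 = 17/5
7 + 1/(17/5) = 7 + 5/17 = 124/17
4 + 1/(124/17) = 4 + 17/124 = 513/124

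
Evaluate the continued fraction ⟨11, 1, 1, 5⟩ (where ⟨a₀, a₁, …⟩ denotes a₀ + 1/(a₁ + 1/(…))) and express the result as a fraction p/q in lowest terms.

a_0 = 11: 11/1
a_1 = 1: 12/1
a_2 = 1: 23/2
a_3 = 5: 127/11

127/11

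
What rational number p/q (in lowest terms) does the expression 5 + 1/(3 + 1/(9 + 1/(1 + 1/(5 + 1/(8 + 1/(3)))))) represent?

24845/4668

Work from the innermost term outward:
Start with 3.
8 + 1/(3/1) = 8 + 1/3 = 25/3
5 + 1/(25/3) = 5 + 3/25 = 128/25
1 + 1/(128/25) = 1 + 25/128 = 153/128
9 + 1/(153/128) = 9 + 128/153 = 1505/153
3 + 1/(1505/153) = 3 + 153/1505 = 4668/1505
5 + 1/(4668/1505) = 5 + 1505/4668 = 24845/4668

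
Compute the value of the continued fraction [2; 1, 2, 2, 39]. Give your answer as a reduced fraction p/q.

749/276

Use the convergent recurrence hₖ = aₖ·hₖ₋₁ + hₖ₋₂ (and likewise for the denominators kₖ):
a_0 = 2: 2/1
a_1 = 1: 3/1
a_2 = 2: 8/3
a_3 = 2: 19/7
a_4 = 39: 749/276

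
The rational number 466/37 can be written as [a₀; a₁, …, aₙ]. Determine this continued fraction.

Run the Euclidean algorithm, recording each quotient:
466 ÷ 37 → quotient 12, remainder 22
37 ÷ 22 → quotient 1, remainder 15
22 ÷ 15 → quotient 1, remainder 7
15 ÷ 7 → quotient 2, remainder 1
7 ÷ 1 → quotient 7, remainder 0

[12; 1, 1, 2, 7]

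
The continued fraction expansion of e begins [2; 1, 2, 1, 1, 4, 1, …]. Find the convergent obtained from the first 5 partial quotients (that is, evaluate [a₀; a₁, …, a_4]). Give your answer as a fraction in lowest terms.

19/7

Use the convergent recurrence hₖ = aₖ·hₖ₋₁ + hₖ₋₂ (and likewise for the denominators kₖ):
a_0 = 2: 2/1
a_1 = 1: 3/1
a_2 = 2: 8/3
a_3 = 1: 11/4
a_4 = 1: 19/7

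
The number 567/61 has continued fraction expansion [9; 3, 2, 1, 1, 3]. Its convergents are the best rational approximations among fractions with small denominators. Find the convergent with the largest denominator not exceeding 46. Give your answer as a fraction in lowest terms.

a_0 = 9: 9/1  (≤ bound)
a_1 = 3: 28/3  (≤ bound)
a_2 = 2: 65/7  (≤ bound)
a_3 = 1: 93/10  (≤ bound)
a_4 = 1: 158/17  (≤ bound)
a_5 = 3: 567/61  (> 46, stop)

158/17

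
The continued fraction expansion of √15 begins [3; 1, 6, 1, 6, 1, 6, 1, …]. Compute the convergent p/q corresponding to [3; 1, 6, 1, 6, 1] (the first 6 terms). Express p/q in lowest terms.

244/63

a_0 = 3: 3/1
a_1 = 1: 4/1
a_2 = 6: 27/7
a_3 = 1: 31/8
a_4 = 6: 213/55
a_5 = 1: 244/63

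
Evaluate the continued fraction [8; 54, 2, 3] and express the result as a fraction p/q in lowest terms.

3055/381

Starting at the tail and folding back:
Start with 3.
2 + 1/(3/1) = 2 + 1/3 = 7/3
54 + 1/(7/3) = 54 + 3/7 = 381/7
8 + 1/(381/7) = 8 + 7/381 = 3055/381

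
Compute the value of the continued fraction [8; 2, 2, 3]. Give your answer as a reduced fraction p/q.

Start with 3.
2 + 1/(3/1) = 2 + 1/3 = 7/3
2 + 1/(7/3) = 2 + 3/7 = 17/7
8 + 1/(17/7) = 8 + 7/17 = 143/17

143/17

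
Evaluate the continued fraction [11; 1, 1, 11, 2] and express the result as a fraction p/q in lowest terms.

553/48

a_0 = 11: 11/1
a_1 = 1: 12/1
a_2 = 1: 23/2
a_3 = 11: 265/23
a_4 = 2: 553/48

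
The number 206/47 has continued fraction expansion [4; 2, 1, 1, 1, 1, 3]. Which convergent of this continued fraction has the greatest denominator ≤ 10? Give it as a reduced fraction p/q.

35/8

List convergents until the denominator exceeds the bound:
a_0 = 4: 4/1  (≤ bound)
a_1 = 2: 9/2  (≤ bound)
a_2 = 1: 13/3  (≤ bound)
a_3 = 1: 22/5  (≤ bound)
a_4 = 1: 35/8  (≤ bound)
a_5 = 1: 57/13  (> 10, stop)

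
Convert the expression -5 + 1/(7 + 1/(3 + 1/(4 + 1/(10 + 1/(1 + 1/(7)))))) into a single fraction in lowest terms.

a_0 = -5: -5/1
a_1 = 7: -34/7
a_2 = 3: -107/22
a_3 = 4: -462/95
a_4 = 10: -4727/972
a_5 = 1: -5189/1067
a_6 = 7: -41050/8441

-41050/8441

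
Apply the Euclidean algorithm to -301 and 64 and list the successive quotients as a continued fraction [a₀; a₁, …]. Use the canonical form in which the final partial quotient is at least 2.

[-5; 3, 2, 1, 2, 2]

⌊-301/64⌋ = -5, remainder 19
⌊64/19⌋ = 3, remainder 7
⌊19/7⌋ = 2, remainder 5
⌊7/5⌋ = 1, remainder 2
⌊5/2⌋ = 2, remainder 1
⌊2/1⌋ = 2, remainder 0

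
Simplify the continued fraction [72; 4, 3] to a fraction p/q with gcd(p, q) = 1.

939/13

Starting at the tail and folding back:
Start with 3.
4 + 1/(3/1) = 4 + 1/3 = 13/3
72 + 1/(13/3) = 72 + 3/13 = 939/13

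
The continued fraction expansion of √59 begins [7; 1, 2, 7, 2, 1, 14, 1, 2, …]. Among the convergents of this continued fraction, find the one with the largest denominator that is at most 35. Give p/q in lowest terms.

169/22

a_0 = 7: 7/1  (≤ bound)
a_1 = 1: 8/1  (≤ bound)
a_2 = 2: 23/3  (≤ bound)
a_3 = 7: 169/22  (≤ bound)
a_4 = 2: 361/47  (> 35, stop)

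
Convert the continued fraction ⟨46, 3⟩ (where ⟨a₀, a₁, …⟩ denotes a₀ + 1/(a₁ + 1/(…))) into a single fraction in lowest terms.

Collapse the nested fraction from the inside out:
Start with 3.
46 + 1/(3/1) = 46 + 1/3 = 139/3

139/3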